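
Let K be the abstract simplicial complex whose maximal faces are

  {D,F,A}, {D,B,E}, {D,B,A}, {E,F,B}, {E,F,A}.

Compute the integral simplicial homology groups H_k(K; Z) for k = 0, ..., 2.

Take the total order A < B < D < E < F on the vertex set. Then K (dimension 2) consists of the simplices:

  0-simplices (5): A, B, D, E, F
  1-simplices (10): AB, AD, AE, AF, BD, BE, BF, DE, DF, EF
  2-simplices (5): ABD, ADF, AEF, BDE, BEF

Hence C_0 ≅ Z^5, C_1 ≅ Z^10, C_2 ≅ Z^5.

∂_1: C_1 → C_0 is given by ∂[p,q] = [q] − [p].
The 5×10 boundary matrix has rank 4 and Smith normal form diag(1,1,1,1).

Boundary ∂_2: C_2 → C_1 acts by ∂[p,q,r] = [q,r] − [p,r] + [p,q]. For instance
  ∂ADF = DF − AF + AD,
  ∂ABD = BD − AD + AB.
As a 10×5 matrix over Z this has rank 5, with invariant factors (1,1,1,1,1).

Computing H_k = (kernel of ∂_k) / (image of ∂_{k+1}):

  H_0: rank C_0 − rank ∂_1 = 5 − 4 = 1, and the invariant factors of ∂_1 are all 1, so H_0 = Z.
  H_1: rank ker ∂_1 − rank ∂_2 = (10 − 4) − 5 = 1, and the invariant factors of ∂_2 are all 1, so H_1 = Z.
  H_2: rank ker ∂_2 − rank ∂_3 = (5 − 5) − 0 = 0, and there is no ∂_3, so H_2 = 0.

(K is a triangulation of the Möbius band.)

H_0 = Z,  H_1 = Z,  H_2 = 0.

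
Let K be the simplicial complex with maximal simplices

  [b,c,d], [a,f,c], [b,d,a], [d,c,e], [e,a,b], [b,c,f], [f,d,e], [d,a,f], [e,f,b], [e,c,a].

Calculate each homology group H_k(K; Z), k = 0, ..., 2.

K has 6 vertices, 15 edges, 10 triangles.
rank ∂_0 = 0, rank ∂_1 = 5 ⇒ b_0 = 6 − 0 − 5 = 1; all invariant factors of ∂_1 are 1 so no torsion. So H_0 ≅ Z.
rank ∂_1 = 5, rank ∂_2 = 10 ⇒ b_1 = 15 − 5 − 10 = 0; ∂_2 has invariant factor(s) [2] giving torsion. So H_1 ≅ Z/2.
rank ∂_2 = 10, rank ∂_3 = 0 ⇒ b_2 = 10 − 10 − 0 = 0. So H_2 ≅ 0.

H_0 ≅ Z,  H_1 ≅ Z/2,  H_2 = 0.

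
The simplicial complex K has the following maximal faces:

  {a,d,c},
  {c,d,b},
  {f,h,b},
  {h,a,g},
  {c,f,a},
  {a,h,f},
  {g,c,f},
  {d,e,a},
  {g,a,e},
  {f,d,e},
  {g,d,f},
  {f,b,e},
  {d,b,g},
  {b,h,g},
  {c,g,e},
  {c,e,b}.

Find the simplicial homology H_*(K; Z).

Order the vertices as a < b < c < d < e < f < g < h. Listing each simplex with vertices in this order, K has dimension 2 with simplices:

  0-simplices (8): a, b, c, d, e, f, g, h
  1-simplices (24): ac, ad, ae, af, ag, ah, bc, bd, be, bf, bg, bh, cd, ce, cf, cg, de, df, dg, ef, eg, fg, fh, gh
  2-simplices (16): acd, acf, ade, aeg, afh, agh, bcd, bce, bdg, bef, bfh, bgh, ceg, cfg, def, dfg

so the chain groups are C_0 ≅ Z^8, C_1 ≅ Z^24, C_2 ≅ Z^16.

Boundary ∂_1: C_1 → C_0 is given by ∂[p,q] = [q] − [p]. For instance
  ∂eg = g − e.
The resulting 8×24 matrix has rank 7, and its Smith normal form has invariant factors (1,1,1,1,1,1,1).

The boundary map ∂_2: C_2 → C_1 maps a triangle to the signed sum of its edges. For instance
  ∂ade = de − ae + ad,
  ∂bce = ce − be + bc.
The 24×16 boundary matrix has rank 15 and Smith normal form diag(1,1,1,1,1,1,1,1,1,1,1,1,1,1,1).

Reading off H_k = ker ∂_k / im ∂_{k+1}:

  H_0: rank C_0 − rank ∂_1 = 8 − 7 = 1, and the invariant factors of ∂_1 are all 1, so H_0 ≅ Z.
  H_1: rank ker ∂_1 − rank ∂_2 = (24 − 7) − 15 = 2, and the invariant factors of ∂_2 are all 1, so H_1 ≅ Z^2.
  H_2: rank ker ∂_2 − rank ∂_3 = (16 − 15) − 0 = 1, and there is no ∂_3, so H_2 ≅ Z.

As a check, the Euler characteristic is 8 − 24 + 16 = 0, which agrees with 1 − 2 + 1 = 0.

H_0 = Z,  H_1 = Z^2,  H_2 = Z.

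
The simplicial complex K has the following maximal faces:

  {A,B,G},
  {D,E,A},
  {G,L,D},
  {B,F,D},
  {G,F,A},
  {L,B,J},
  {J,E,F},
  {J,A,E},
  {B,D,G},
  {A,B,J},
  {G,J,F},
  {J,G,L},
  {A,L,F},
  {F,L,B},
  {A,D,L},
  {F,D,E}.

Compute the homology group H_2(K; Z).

H_2 ≅ Z.

We work with the vertex ordering A < B < D < E < F < G < J < L. The simplices of K, each written with vertices in increasing order, are:

  0-simplices (8): A, B, D, E, F, G, J, L
  1-simplices (24): AB, AD, AE, AF, AG, AJ, AL, BD, BF, BG, BJ, BL, DE, DF, DG, DL, EF, EJ, FG, FJ, FL, GJ, GL, JL
  2-simplices (16): ABG, ABJ, ADE, ADL, AEJ, AFG, AFL, BDF, BDG, BFL, BJL, DEF, DGL, EFJ, FGJ, GJL

giving chain groups C_0 ≅ Z^8, C_1 ≅ Z^24, C_2 ≅ Z^16.

The boundary map ∂_1: C_1 → C_0 maps an edge to its endpoints' difference, ∂[p,q] = q − p. For instance
  ∂GJ = J − G.
The 8×24 boundary matrix has rank 7 and Smith normal form diag(1,1,1,1,1,1,1).

The boundary map ∂_2: C_2 → C_1 maps a triangle to the signed sum of its edges. For instance
  ∂ABJ = BJ − AJ + AB,
  ∂BDG = DG − BG + BD.
The 24×16 boundary matrix has rank 15 and Smith normal form diag(1,1,1,1,1,1,1,1,1,1,1,1,1,1,1).

Computing H_k = (kernel of ∂_k) / (image of ∂_{k+1}):

  H_2: rank ker ∂_2 − rank ∂_3 = (16 − 15) − 0 = 1, and there is no ∂_3, so H_2 = Z.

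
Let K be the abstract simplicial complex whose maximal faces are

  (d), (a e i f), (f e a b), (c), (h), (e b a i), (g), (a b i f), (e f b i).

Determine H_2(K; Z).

H_2 = 0.

K has 9 vertices, 10 edges, 10 triangles, 5 3-simplices.
rank ∂_2 = 6, rank ∂_3 = 4 ⇒ b_2 = 10 − 6 − 4 = 0; all invariant factors of ∂_3 are 1 so no torsion. So H_2 ≅ 0.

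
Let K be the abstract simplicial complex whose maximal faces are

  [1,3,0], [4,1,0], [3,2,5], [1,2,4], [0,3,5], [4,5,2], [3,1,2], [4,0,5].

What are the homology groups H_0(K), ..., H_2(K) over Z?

H_0 ≅ Z,  H_1 = 0,  H_2 ≅ Z.

Fix the vertex order 0 < 1 < 2 < 3 < 4 < 5 and write every simplex with vertices in increasing order. Then dim K = 2 and the simplices of K are:

  0-simplices (6): [0], [1], [2], [3], [4], [5]
  1-simplices (12): [0,1], [0,3], [0,4], [0,5], [1,2], [1,3], [1,4], [2,3], [2,4], [2,5], [3,5], [4,5]
  2-simplices (8): [0,1,3], [0,1,4], [0,3,5], [0,4,5], [1,2,3], [1,2,4], [2,3,5], [2,4,5]

giving chain groups C_0 ≅ Z^6, C_1 ≅ Z^12, C_2 ≅ Z^8.

∂_1: C_1 → C_0 sends each edge [p,q] (with p < q) to q − p.
As a 6×12 matrix over Z this has rank 5, with invariant factors (1,1,1,1,1).

∂_2: C_2 → C_1 sends each 2-simplex [p,q,r] to [q,r] − [p,r] + [p,q]. For instance
  ∂[2,3,5] = [3,5] − [2,5] + [2,3],
  ∂[2,4,5] = [4,5] − [2,5] + [2,4].
The resulting 12×8 matrix has rank 7, and its Smith normal form has invariant factors (1,1,1,1,1,1,1).

Now H_k = ker ∂_k / im ∂_{k+1}, so:

  H_0: rank C_0 − rank ∂_1 = 6 − 5 = 1, and the invariant factors of ∂_1 are all 1, so H_0 ≅ Z.
  H_1: rank ker ∂_1 − rank ∂_2 = (12 − 5) − 7 = 0, and the invariant factors of ∂_2 are all 1, so H_1 ≅ 0.
  H_2: rank ker ∂_2 − rank ∂_3 = (8 − 7) − 0 = 1, and there is no ∂_3, so H_2 ≅ Z.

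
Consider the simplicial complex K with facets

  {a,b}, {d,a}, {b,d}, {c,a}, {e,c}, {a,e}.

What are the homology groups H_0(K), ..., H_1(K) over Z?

H_0 ≅ Z,  H_1 ≅ Z^2.

Order the vertices as a < b < c < d < e. Listing each simplex with vertices in this order, K has dimension 1 with simplices:

  0-simplices (5): a, b, c, d, e
  1-simplices (6): ab, ac, ad, ae, bd, ce

Hence C_0 ≅ Z^5, C_1 ≅ Z^6.

Boundary ∂_1: C_1 → C_0 is given by ∂[p,q] = [q] − [p].
The resulting 5×6 matrix has rank 4, and its Smith normal form has invariant factors (1,1,1,1).

Now H_k = ker ∂_k / im ∂_{k+1}, so:

  H_0: rank C_0 − rank ∂_1 = 5 − 4 = 1, and the invariant factors of ∂_1 are all 1, so H_0 ≅ Z.
  H_1: rank ker ∂_1 − rank ∂_2 = (6 − 4) − 0 = 2, and there is no ∂_2, so H_1 ≅ Z^2.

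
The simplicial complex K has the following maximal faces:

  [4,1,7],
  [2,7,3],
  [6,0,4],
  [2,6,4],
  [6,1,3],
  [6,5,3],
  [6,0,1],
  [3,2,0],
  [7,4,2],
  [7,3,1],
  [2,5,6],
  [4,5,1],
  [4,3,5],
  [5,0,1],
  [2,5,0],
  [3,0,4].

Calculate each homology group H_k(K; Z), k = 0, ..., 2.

We work with the vertex ordering 0 < 1 < 2 < 3 < 4 < 5 < 6 < 7. The simplices of K, each written with vertices in increasing order, are:

  0-simplices (8): [0], [1], [2], [3], [4], [5], [6], [7]
  1-simplices (24): (24 of them)
  2-simplices (16): [0,1,5], [0,1,6], [0,2,3], [0,2,5], [0,3,4], [0,4,6], [1,3,6], [1,3,7], [1,4,5], [1,4,7], [2,3,7], [2,4,6], [2,4,7], [2,5,6], [3,4,5], [3,5,6]

Hence C_0 ≅ Z^8, C_1 ≅ Z^24, C_2 ≅ Z^16.

Boundary ∂_1: C_1 → C_0 maps an edge to its endpoints' difference, ∂[p,q] = q − p. For instance
  ∂[1,4] = [4] − [1].
The 8×24 boundary matrix has rank 7 and Smith normal form diag(1,1,1,1,1,1,1).

The boundary map ∂_2: C_2 → C_1 acts by ∂[p,q,r] = [q,r] − [p,r] + [p,q]. For instance
  ∂[0,2,3] = [2,3] − [0,3] + [0,2],
  ∂[1,4,5] = [4,5] − [1,5] + [1,4].
This gives a 24×16 integer matrix of rank 15; reducing to Smith normal form yields diagonal entries (1,1,1,1,1,1,1,1,1,1,1,1,1,1,1).

Now H_k = ker ∂_k / im ∂_{k+1}, so:

  H_0: rank C_0 − rank ∂_1 = 8 − 7 = 1, and the invariant factors of ∂_1 are all 1, so H_0 ≅ Z.
  H_1: rank ker ∂_1 − rank ∂_2 = (24 − 7) − 15 = 2, and the invariant factors of ∂_2 are all 1, so H_1 ≅ Z^2.
  H_2: rank ker ∂_2 − rank ∂_3 = (16 − 15) − 0 = 1, and there is no ∂_3, so H_2 ≅ Z.

H_0 = Z,  H_1 = Z^2,  H_2 = Z.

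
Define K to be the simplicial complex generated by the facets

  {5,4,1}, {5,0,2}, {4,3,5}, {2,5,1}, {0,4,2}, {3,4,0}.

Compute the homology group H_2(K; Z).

H_2 ≅ 0.

Fix the vertex order 0 < 1 < 2 < 3 < 4 < 5 and write every simplex with vertices in increasing order. Then dim K = 2 and the simplices of K are:

  0-simplices (6): [0], [1], [2], [3], [4], [5]
  1-simplices (12): [0,2], [0,3], [0,4], [0,5], [1,2], [1,4], [1,5], [2,4], [2,5], [3,4], [3,5], [4,5]
  2-simplices (6): [0,2,4], [0,2,5], [0,3,4], [1,2,5], [1,4,5], [3,4,5]

so the chain groups are C_0 ≅ Z^6, C_1 ≅ Z^12, C_2 ≅ Z^6.

∂_1: C_1 → C_0 sends each edge [p,q] (with p < q) to q − p.
As a 6×12 matrix over Z this has rank 5, with invariant factors (1,1,1,1,1).

The boundary map ∂_2: C_2 → C_1 maps a triangle to the signed sum of its edges. For instance
  ∂[3,4,5] = [4,5] − [3,5] + [3,4],
  ∂[0,2,4] = [2,4] − [0,4] + [0,2].
This gives a 12×6 integer matrix of rank 6; reducing to Smith normal form yields diagonal entries (1,1,1,1,1,1).

Reading off H_k = ker ∂_k / im ∂_{k+1}:

  H_2: rank ker ∂_2 − rank ∂_3 = (6 − 6) − 0 = 0, and there is no ∂_3, so H_2 ≅ 0.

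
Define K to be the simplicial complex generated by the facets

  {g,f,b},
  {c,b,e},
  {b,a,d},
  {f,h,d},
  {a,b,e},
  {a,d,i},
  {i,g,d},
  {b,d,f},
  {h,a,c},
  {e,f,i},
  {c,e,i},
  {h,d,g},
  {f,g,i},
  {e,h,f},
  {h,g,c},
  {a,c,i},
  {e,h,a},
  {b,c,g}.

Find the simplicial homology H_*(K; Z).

H_0 = Z,  H_1 = Z ⊕ Z/2,  H_2 = 0.

K has 9 vertices, 27 edges, 18 triangles.
rank ∂_0 = 0, rank ∂_1 = 8 ⇒ b_0 = 9 − 0 − 8 = 1; all invariant factors of ∂_1 are 1 so no torsion. So H_0 = Z.
rank ∂_1 = 8, rank ∂_2 = 18 ⇒ b_1 = 27 − 8 − 18 = 1; ∂_2 has invariant factor(s) [2] giving torsion. So H_1 = Z ⊕ Z/2.
rank ∂_2 = 18, rank ∂_3 = 0 ⇒ b_2 = 18 − 18 − 0 = 0. So H_2 = 0.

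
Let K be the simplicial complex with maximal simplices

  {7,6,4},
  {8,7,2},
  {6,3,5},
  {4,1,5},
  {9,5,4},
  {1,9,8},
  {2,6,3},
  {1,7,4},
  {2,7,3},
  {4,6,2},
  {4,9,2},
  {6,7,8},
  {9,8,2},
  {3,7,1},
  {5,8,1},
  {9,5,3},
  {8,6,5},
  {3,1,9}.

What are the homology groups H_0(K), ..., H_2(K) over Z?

Take the total order 1 < 2 < 3 < 4 < 5 < 6 < 7 < 8 < 9 on the vertex set. Then K (dimension 2) consists of the simplices:

  0-simplices (9): [1], [2], [3], [4], [5], [6], [7], [8], [9]
  1-simplices (27): (27 of them)
  2-simplices (18): [1,3,7], [1,3,9], [1,4,5], [1,4,7], [1,5,8], [1,8,9], [2,3,6], [2,3,7], [2,4,6], [2,4,9], [2,7,8], [2,8,9], [3,5,6], [3,5,9], [4,5,9], [4,6,7], [5,6,8], [6,7,8]

giving chain groups C_0 ≅ Z^9, C_1 ≅ Z^27, C_2 ≅ Z^18.

Boundary ∂_1: C_1 → C_0 maps an edge to its endpoints' difference, ∂[p,q] = q − p. For instance
  ∂[4,6] = [6] − [4].
The 9×27 boundary matrix has rank 8 and Smith normal form diag(1,1,1,1,1,1,1,1).

∂_2: C_2 → C_1 maps a triangle to the signed sum of its edges. For instance
  ∂[2,4,6] = [4,6] − [2,6] + [2,4],
  ∂[1,3,7] = [3,7] − [1,7] + [1,3].
The resulting 27×18 matrix has rank 18, and its Smith normal form has invariant factors (1,1,1,1,1,1,1,1,1,1,1,1,1,1,1,1,1,2).

From H_k ≅ ker(∂_k) / im(∂_{k+1}) we obtain:

  H_0: rank C_0 − rank ∂_1 = 9 − 8 = 1, and the invariant factors of ∂_1 are all 1, so H_0 = Z.
  H_1: rank ker ∂_1 − rank ∂_2 = (27 − 8) − 18 = 1, and ∂_2 has invariant factor 2 > 1, so H_1 = Z × Z/2.
  H_2: rank ker ∂_2 − rank ∂_3 = (18 − 18) − 0 = 0, and there is no ∂_3, so H_2 = 0.

As a check, the Euler characteristic is 9 − 27 + 18 = 0, which agrees with 1 − 1 + 0 = 0.
(K is a triangulation of the Klein bottle.)

H_0 = Z,  H_1 = Z × Z/2,  H_2 = 0.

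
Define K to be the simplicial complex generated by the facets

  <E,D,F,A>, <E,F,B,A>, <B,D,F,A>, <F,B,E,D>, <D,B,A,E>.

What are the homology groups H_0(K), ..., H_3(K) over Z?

Take the total order A < B < D < E < F on the vertex set. Then K (dimension 3) consists of the simplices:

  0-simplices (5): A, B, D, E, F
  1-simplices (10): AB, AD, AE, AF, BD, BE, BF, DE, DF, EF
  2-simplices (10): ABD, ABE, ABF, ADE, ADF, AEF, BDE, BDF, BEF, DEF
  3-simplices (5): ABDE, ABDF, ABEF, ADEF, BDEF

so the chain groups are C_0 ≅ Z^5, C_1 ≅ Z^10, C_2 ≅ Z^10, C_3 ≅ Z^5.

∂_1: C_1 → C_0 maps an edge to its endpoints' difference, ∂[p,q] = q − p.
The resulting 5×10 matrix has rank 4, and its Smith normal form has invariant factors (1,1,1,1).

Boundary ∂_2: C_2 → C_1 acts by ∂[p,q,r] = [q,r] − [p,r] + [p,q]. For instance
  ∂DEF = EF − DF + DE,
  ∂AEF = EF − AF + AE.
As a 10×10 matrix over Z this has rank 6, with invariant factors (1,1,1,1,1,1).

∂_3: C_3 → C_2 sends each 3-simplex σ to the alternating sum Σ_i (−1)^i (σ with its i-th vertex removed). For instance
  ∂ADEF = DEF − AEF + ADF − ADE,
  ∂BDEF = DEF − BEF + BDF − BDE.
This gives a 10×5 integer matrix of rank 4; reducing to Smith normal form yields diagonal entries (1,1,1,1).

Now H_k = ker ∂_k / im ∂_{k+1}, so:

  H_0: rank C_0 − rank ∂_1 = 5 − 4 = 1, and the invariant factors of ∂_1 are all 1, so H_0 ≅ Z.
  H_1: rank ker ∂_1 − rank ∂_2 = (10 − 4) − 6 = 0, and the invariant factors of ∂_2 are all 1, so H_1 ≅ 0.
  H_2: rank ker ∂_2 − rank ∂_3 = (10 − 6) − 4 = 0, and the invariant factors of ∂_3 are all 1, so H_2 ≅ 0.
  H_3: rank ker ∂_3 − rank ∂_4 = (5 − 4) − 0 = 1, and there is no ∂_4, so H_3 ≅ Z.

H_0 = Z,  H_1 = 0,  H_2 = 0,  H_3 = Z.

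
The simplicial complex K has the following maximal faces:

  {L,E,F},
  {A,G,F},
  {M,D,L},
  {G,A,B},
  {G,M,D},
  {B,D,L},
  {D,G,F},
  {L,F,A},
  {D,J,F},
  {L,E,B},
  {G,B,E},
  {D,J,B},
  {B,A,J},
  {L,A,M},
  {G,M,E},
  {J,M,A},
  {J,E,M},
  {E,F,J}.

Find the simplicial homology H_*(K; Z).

Take the total order A < B < D < E < F < G < J < L < M on the vertex set. Then K (dimension 2) consists of the simplices:

  0-simplices (9): A, B, D, E, F, G, J, L, M
  1-simplices (27): AB, AF, AG, AJ, AL, AM, BD, BE, BG, BJ, BL, DF, DG, DJ, DL, DM, EF, EG, EJ, EL, EM, FG, FJ, FL, GM, JM, LM
  2-simplices (18): ABG, ABJ, AFG, AFL, AJM, ALM, BDJ, BDL, BEG, BEL, DFG, DFJ, DGM, DLM, EFJ, EFL, EGM, EJM

so the chain groups are C_0 ≅ Z^9, C_1 ≅ Z^27, C_2 ≅ Z^18.

∂_1: C_1 → C_0 maps an edge to its endpoints' difference, ∂[p,q] = q − p. For instance
  ∂JM = M − J.
This gives a 9×27 integer matrix of rank 8; reducing to Smith normal form yields diagonal entries (1,1,1,1,1,1,1,1).

∂_2: C_2 → C_1 acts by ∂[p,q,r] = [q,r] − [p,r] + [p,q]. For instance
  ∂AFG = FG − AG + AF,
  ∂DFG = FG − DG + DF.
This gives a 27×18 integer matrix of rank 17; reducing to Smith normal form yields diagonal entries (1,1,1,1,1,1,1,1,1,1,1,1,1,1,1,1,1).

Reading off H_k = ker ∂_k / im ∂_{k+1}:

  H_0: rank C_0 − rank ∂_1 = 9 − 8 = 1, and the invariant factors of ∂_1 are all 1, so H_0 ≅ Z.
  H_1: rank ker ∂_1 − rank ∂_2 = (27 − 8) − 17 = 2, and the invariant factors of ∂_2 are all 1, so H_1 ≅ Z^2.
  H_2: rank ker ∂_2 − rank ∂_3 = (18 − 17) − 0 = 1, and there is no ∂_3, so H_2 ≅ Z.

(K is a triangulation of the torus T^2.)

H_0 ≅ Z,  H_1 ≅ Z^2,  H_2 ≅ Z.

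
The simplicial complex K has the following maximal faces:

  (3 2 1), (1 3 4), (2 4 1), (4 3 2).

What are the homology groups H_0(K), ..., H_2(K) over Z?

H_0 ≅ Z,  H_1 = 0,  H_2 ≅ Z.

Take the total order 1 < 2 < 3 < 4 on the vertex set. Then K (dimension 2) consists of the simplices:

  0-simplices (4): [1], [2], [3], [4]
  1-simplices (6): [1,2], [1,3], [1,4], [2,3], [2,4], [3,4]
  2-simplices (4): [1,2,3], [1,2,4], [1,3,4], [2,3,4]

giving chain groups C_0 ≅ Z^4, C_1 ≅ Z^6, C_2 ≅ Z^4.

∂_1: C_1 → C_0 sends each edge [p,q] (with p < q) to q − p.
The 4×6 boundary matrix has rank 3 and Smith normal form diag(1,1,1).

The boundary map ∂_2: C_2 → C_1 sends each 2-simplex [p,q,r] to [q,r] − [p,r] + [p,q]. For instance
  ∂[1,3,4] = [3,4] − [1,4] + [1,3],
  ∂[1,2,3] = [2,3] − [1,3] + [1,2].
This gives a 6×4 integer matrix of rank 3; reducing to Smith normal form yields diagonal entries (1,1,1).

Now H_k = ker ∂_k / im ∂_{k+1}, so:

  H_0: rank C_0 − rank ∂_1 = 4 − 3 = 1, and the invariant factors of ∂_1 are all 1, so H_0 ≅ Z.
  H_1: rank ker ∂_1 − rank ∂_2 = (6 − 3) − 3 = 0, and the invariant factors of ∂_2 are all 1, so H_1 ≅ 0.
  H_2: rank ker ∂_2 − rank ∂_3 = (4 − 3) − 0 = 1, and there is no ∂_3, so H_2 ≅ Z.

(K is a triangulation of the 2-sphere S^2.)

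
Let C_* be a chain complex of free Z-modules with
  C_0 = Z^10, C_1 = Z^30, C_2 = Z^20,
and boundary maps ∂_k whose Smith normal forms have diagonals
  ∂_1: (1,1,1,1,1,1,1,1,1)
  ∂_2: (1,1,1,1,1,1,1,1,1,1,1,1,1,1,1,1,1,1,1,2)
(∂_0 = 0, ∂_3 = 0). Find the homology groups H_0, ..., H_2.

H_0: b_0 = 10 − 0 − 9 = 1; torsion from ∂_1 factors > 1: none. So H_0 = Z.
H_1: b_1 = 30 − 9 − 20 = 1; torsion from ∂_2 factors > 1: [2]. So H_1 = Z × Z/2.
H_2: b_2 = 20 − 20 − 0 = 0; torsion from ∂_3 factors > 1: none. So H_2 = 0.

H_0 = Z,  H_1 = Z × Z/2,  H_2 = 0.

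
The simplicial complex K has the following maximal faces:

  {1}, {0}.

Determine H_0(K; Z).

H_0 = Z^2.

Fix the vertex order 0 < 1 and write every simplex with vertices in increasing order. Then dim K = 0 and the simplices of K are:

  0-simplices (2): [0], [1]

Hence C_0 ≅ Z^2.

Computing H_k = (kernel of ∂_k) / (image of ∂_{k+1}):

  H_0: rank C_0 − rank ∂_1 = 2 − 0 = 2, and there is no ∂_1, so H_0 = Z^2.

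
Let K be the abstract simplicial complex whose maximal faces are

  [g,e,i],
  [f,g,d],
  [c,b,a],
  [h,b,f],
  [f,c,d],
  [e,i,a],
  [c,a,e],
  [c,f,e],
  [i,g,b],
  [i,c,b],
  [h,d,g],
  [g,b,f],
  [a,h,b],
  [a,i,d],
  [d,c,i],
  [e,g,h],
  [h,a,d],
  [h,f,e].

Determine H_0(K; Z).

H_0 = Z.

K has 9 vertices, 27 edges, 18 triangles.
rank ∂_0 = 0, rank ∂_1 = 8 ⇒ b_0 = 9 − 0 − 8 = 1; all invariant factors of ∂_1 are 1 so no torsion. So H_0 ≅ Z.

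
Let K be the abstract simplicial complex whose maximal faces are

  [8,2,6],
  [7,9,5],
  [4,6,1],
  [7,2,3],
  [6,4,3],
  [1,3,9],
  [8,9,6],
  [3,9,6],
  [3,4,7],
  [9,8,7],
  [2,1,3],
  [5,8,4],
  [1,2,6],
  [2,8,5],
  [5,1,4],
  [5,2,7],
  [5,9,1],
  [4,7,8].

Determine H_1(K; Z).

H_1 = Z ⊕ Z/2Z.

Fix the vertex order 1 < 2 < 3 < 4 < 5 < 6 < 7 < 8 < 9 and write every simplex with vertices in increasing order. Then dim K = 2 and the simplices of K are:

  0-simplices (9): [1], [2], [3], [4], [5], [6], [7], [8], [9]
  1-simplices (27): (27 of them)
  2-simplices (18): [1,2,3], [1,2,6], [1,3,9], [1,4,5], [1,4,6], [1,5,9], [2,3,7], [2,5,7], [2,5,8], [2,6,8], [3,4,6], [3,4,7], [3,6,9], [4,5,8], [4,7,8], [5,7,9], [6,8,9], [7,8,9]

giving chain groups C_0 ≅ Z^9, C_1 ≅ Z^27, C_2 ≅ Z^18.

Boundary ∂_1: C_1 → C_0 sends each edge [p,q] (with p < q) to q − p. For instance
  ∂[3,9] = [9] − [3].
The resulting 9×27 matrix has rank 8, and its Smith normal form has invariant factors (1,1,1,1,1,1,1,1).

∂_2: C_2 → C_1 maps a triangle to the signed sum of its edges. For instance
  ∂[1,5,9] = [5,9] − [1,9] + [1,5],
  ∂[3,6,9] = [6,9] − [3,9] + [3,6].
The resulting 27×18 matrix has rank 18, and its Smith normal form has invariant factors (1,1,1,1,1,1,1,1,1,1,1,1,1,1,1,1,1,2).

Now H_k = ker ∂_k / im ∂_{k+1}, so:

  H_1: rank ker ∂_1 − rank ∂_2 = (27 − 8) − 18 = 1, and ∂_2 has invariant factor 2 > 1, so H_1 = Z ⊕ Z/2Z.

(K is a triangulation of the Klein bottle.)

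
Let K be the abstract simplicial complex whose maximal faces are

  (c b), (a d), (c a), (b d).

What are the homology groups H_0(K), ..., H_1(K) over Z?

H_0 = Z,  H_1 = Z.

K has 4 vertices, 4 edges.
rank ∂_0 = 0, rank ∂_1 = 3 ⇒ b_0 = 4 − 0 − 3 = 1; all invariant factors of ∂_1 are 1 so no torsion. So H_0 = Z.
rank ∂_1 = 3, rank ∂_2 = 0 ⇒ b_1 = 4 − 3 − 0 = 1. So H_1 = Z.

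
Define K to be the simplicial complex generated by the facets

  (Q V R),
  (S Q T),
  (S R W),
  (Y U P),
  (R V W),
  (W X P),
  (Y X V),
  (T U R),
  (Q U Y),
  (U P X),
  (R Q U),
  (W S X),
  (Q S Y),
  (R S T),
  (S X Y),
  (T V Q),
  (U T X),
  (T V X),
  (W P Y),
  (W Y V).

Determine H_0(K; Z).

We work with the vertex ordering P < Q < R < S < T < U < V < W < X < Y. The simplices of K, each written with vertices in increasing order, are:

  0-simplices (10): P, Q, R, S, T, U, V, W, X, Y
  1-simplices (30): PU, PW, PX, PY, QR, QS, QT, QU, QV, QY, RS, RT, RU, RV, RW, ST, SW, SX, SY, TU, TV, TX, UX, UY, VW, VX, VY, WX, WY, XY
  2-simplices (20): PUX, PUY, PWX, PWY, QRU, QRV, QST, QSY, QTV, QUY, RST, RSW, RTU, RVW, SWX, SXY, TUX, TVX, VWY, VXY

Hence C_0 ≅ Z^10, C_1 ≅ Z^30, C_2 ≅ Z^20.

The boundary map ∂_1: C_1 → C_0 maps an edge to its endpoints' difference, ∂[p,q] = q − p.
The 10×30 boundary matrix has rank 9 and Smith normal form diag(1,1,1,1,1,1,1,1,1).

Boundary ∂_2: C_2 → C_1 sends each 2-simplex [p,q,r] to [q,r] − [p,r] + [p,q]. For instance
  ∂SXY = XY − SY + SX,
  ∂RVW = VW − RW + RV.
The resulting 30×20 matrix has rank 20, and its Smith normal form has invariant factors (1,1,1,1,1,1,1,1,1,1,1,1,1,1,1,1,1,1,1,2).

Reading off H_k = ker ∂_k / im ∂_{k+1}:

  H_0: rank C_0 − rank ∂_1 = 10 − 9 = 1, and the invariant factors of ∂_1 are all 1, so H_0 ≅ Z.

(K is a triangulation of the Klein bottle.)

H_0 = Z.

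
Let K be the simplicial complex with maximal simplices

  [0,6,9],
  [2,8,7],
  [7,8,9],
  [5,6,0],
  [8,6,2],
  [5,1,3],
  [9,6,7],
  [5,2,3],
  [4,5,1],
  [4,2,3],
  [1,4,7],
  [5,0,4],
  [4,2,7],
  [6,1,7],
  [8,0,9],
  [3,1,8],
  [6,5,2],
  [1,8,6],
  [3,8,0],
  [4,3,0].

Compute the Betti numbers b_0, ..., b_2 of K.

Take the total order 0 < 1 < 2 < 3 < 4 < 5 < 6 < 7 < 8 < 9 on the vertex set. Then K (dimension 2) consists of the simplices:

  0-simplices (10): [0], [1], [2], [3], [4], [5], [6], [7], [8], [9]
  1-simplices (30): (30 of them)
  2-simplices (20): (20 of them)

so the chain groups are C_0 ≅ Z^10, C_1 ≅ Z^30, C_2 ≅ Z^20.

The boundary map ∂_1: C_1 → C_0 maps an edge to its endpoints' difference, ∂[p,q] = q − p. For instance
  ∂[2,5] = [5] − [2].
This gives a 10×30 integer matrix of rank 9; reducing to Smith normal form yields diagonal entries (1,1,1,1,1,1,1,1,1).

The boundary map ∂_2: C_2 → C_1 maps a triangle to the signed sum of its edges. For instance
  ∂[0,4,5] = [4,5] − [0,5] + [0,4],
  ∂[7,8,9] = [8,9] − [7,9] + [7,8].
The resulting 30×20 matrix has rank 20, and its Smith normal form has invariant factors (1,1,1,1,1,1,1,1,1,1,1,1,1,1,1,1,1,1,1,2).

Now H_k = ker ∂_k / im ∂_{k+1}, so:

  H_0: rank C_0 − rank ∂_1 = 10 − 9 = 1, and the invariant factors of ∂_1 are all 1, so H_0 ≅ Z.
  H_1: rank ker ∂_1 − rank ∂_2 = (30 − 9) − 20 = 1, and ∂_2 has invariant factor 2 > 1, so H_1 ≅ Z ⊕ Z_2.
  H_2: rank ker ∂_2 − rank ∂_3 = (20 − 20) − 0 = 0, and there is no ∂_3, so H_2 ≅ 0.

(K is a triangulation of the Klein bottle.)

Hence the Betti numbers are b_0 = 1, b_1 = 1, b_2 = 0.

b_0 = 1, b_1 = 1, b_2 = 0.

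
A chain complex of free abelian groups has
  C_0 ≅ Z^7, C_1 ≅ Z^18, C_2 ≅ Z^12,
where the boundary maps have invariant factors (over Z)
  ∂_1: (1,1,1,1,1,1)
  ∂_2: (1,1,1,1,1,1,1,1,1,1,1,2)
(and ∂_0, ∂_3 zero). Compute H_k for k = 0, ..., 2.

H_0: b_0 = 7 − 0 − 6 = 1; torsion from ∂_1 factors > 1: none. So H_0 ≅ Z.
H_1: b_1 = 18 − 6 − 12 = 0; torsion from ∂_2 factors > 1: [2]. So H_1 ≅ Z_2.
H_2: b_2 = 12 − 12 − 0 = 0; torsion from ∂_3 factors > 1: none. So H_2 ≅ 0.

H_0 ≅ Z,  H_1 ≅ Z_2,  H_2 = 0.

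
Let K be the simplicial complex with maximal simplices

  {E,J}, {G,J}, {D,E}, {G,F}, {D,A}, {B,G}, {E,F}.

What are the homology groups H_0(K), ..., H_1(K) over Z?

Fix the vertex order A < B < D < E < F < G < J and write every simplex with vertices in increasing order. Then dim K = 1 and the simplices of K are:

  0-simplices (7): A, B, D, E, F, G, J
  1-simplices (7): AD, BG, DE, EF, EJ, FG, GJ

so the chain groups are C_0 ≅ Z^7, C_1 ≅ Z^7.

Boundary ∂_1: C_1 → C_0 maps an edge to its endpoints' difference, ∂[p,q] = q − p. For instance
  ∂DE = E − D.
As a 7×7 matrix over Z this has rank 6, with invariant factors (1,1,1,1,1,1).

Reading off H_k = ker ∂_k / im ∂_{k+1}:

  H_0: rank C_0 − rank ∂_1 = 7 − 6 = 1, and the invariant factors of ∂_1 are all 1, so H_0 ≅ Z.
  H_1: rank ker ∂_1 − rank ∂_2 = (7 − 6) − 0 = 1, and there is no ∂_2, so H_1 ≅ Z.

As a check, the Euler characteristic is 7 − 7 = 0, which agrees with 1 − 1 = 0.

H_0 = Z,  H_1 = Z.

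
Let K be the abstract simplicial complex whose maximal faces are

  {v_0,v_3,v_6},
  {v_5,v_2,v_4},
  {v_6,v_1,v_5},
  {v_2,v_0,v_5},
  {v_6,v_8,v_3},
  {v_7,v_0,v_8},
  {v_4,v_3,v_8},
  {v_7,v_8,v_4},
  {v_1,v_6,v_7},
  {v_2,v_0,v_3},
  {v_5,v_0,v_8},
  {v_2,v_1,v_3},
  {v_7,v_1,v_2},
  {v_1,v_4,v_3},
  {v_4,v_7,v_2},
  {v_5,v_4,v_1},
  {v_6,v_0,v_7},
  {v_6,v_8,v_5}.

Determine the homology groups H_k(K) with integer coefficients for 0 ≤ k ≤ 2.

H_0 = Z,  H_1 = Z ⊕ Z_2,  H_2 = 0.

Take the total order v_0 < v_1 < v_2 < v_3 < v_4 < v_5 < v_6 < v_7 < v_8 on the vertex set. Then K (dimension 2) consists of the simplices:

  0-simplices (9): [v_0], [v_1], [v_2], [v_3], [v_4], [v_5], [v_6], [v_7], [v_8]
  1-simplices (27): (27 of them)
  2-simplices (18): (18 of them)

giving chain groups C_0 ≅ Z^9, C_1 ≅ Z^27, C_2 ≅ Z^18.

The boundary map ∂_1: C_1 → C_0 maps an edge to its endpoints' difference, ∂[p,q] = q − p. For instance
  ∂[v_3,v_4] = [v_4] − [v_3].
This gives a 9×27 integer matrix of rank 8; reducing to Smith normal form yields diagonal entries (1,1,1,1,1,1,1,1).

Boundary ∂_2: C_2 → C_1 sends each 2-simplex [p,q,r] to [q,r] − [p,r] + [p,q]. For instance
  ∂[v_0,v_2,v_5] = [v_2,v_5] − [v_0,v_5] + [v_0,v_2],
  ∂[v_1,v_2,v_7] = [v_2,v_7] − [v_1,v_7] + [v_1,v_2].
As a 27×18 matrix over Z this has rank 18, with invariant factors (1,1,1,1,1,1,1,1,1,1,1,1,1,1,1,1,1,2).

From H_k ≅ ker(∂_k) / im(∂_{k+1}) we obtain:

  H_0: rank C_0 − rank ∂_1 = 9 − 8 = 1, and the invariant factors of ∂_1 are all 1, so H_0 = Z.
  H_1: rank ker ∂_1 − rank ∂_2 = (27 − 8) − 18 = 1, and ∂_2 has invariant factor 2 > 1, so H_1 = Z ⊕ Z_2.
  H_2: rank ker ∂_2 − rank ∂_3 = (18 − 18) − 0 = 0, and there is no ∂_3, so H_2 = 0.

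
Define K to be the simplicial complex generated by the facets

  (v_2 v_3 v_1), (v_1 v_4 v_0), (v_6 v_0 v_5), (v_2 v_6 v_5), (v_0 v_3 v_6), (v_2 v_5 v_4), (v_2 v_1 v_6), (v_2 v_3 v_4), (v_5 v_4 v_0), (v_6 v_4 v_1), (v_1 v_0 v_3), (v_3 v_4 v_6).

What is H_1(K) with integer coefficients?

H_1 = Z_2.

Fix the vertex order v_0 < v_1 < v_2 < v_3 < v_4 < v_5 < v_6 and write every simplex with vertices in increasing order. Then dim K = 2 and the simplices of K are:

  0-simplices (7): [v_0], [v_1], [v_2], [v_3], [v_4], [v_5], [v_6]
  1-simplices (18): (18 of them)
  2-simplices (12): (12 of them)

giving chain groups C_0 ≅ Z^7, C_1 ≅ Z^18, C_2 ≅ Z^12.

∂_1: C_1 → C_0 is given by ∂[p,q] = [q] − [p]. For instance
  ∂[v_4,v_5] = [v_5] − [v_4].
This gives a 7×18 integer matrix of rank 6; reducing to Smith normal form yields diagonal entries (1,1,1,1,1,1).

The boundary map ∂_2: C_2 → C_1 sends each 2-simplex [p,q,r] to [q,r] − [p,r] + [p,q]. For instance
  ∂[v_0,v_1,v_3] = [v_1,v_3] − [v_0,v_3] + [v_0,v_1],
  ∂[v_1,v_2,v_3] = [v_2,v_3] − [v_1,v_3] + [v_1,v_2].
The 18×12 boundary matrix has rank 12 and Smith normal form diag(1,1,1,1,1,1,1,1,1,1,1,2).

Now H_k = ker ∂_k / im ∂_{k+1}, so:

  H_1: rank ker ∂_1 − rank ∂_2 = (18 − 6) − 12 = 0, and ∂_2 has invariant factor 2 > 1, so H_1 = Z_2.

(K is a triangulation of the real projective plane RP^2.)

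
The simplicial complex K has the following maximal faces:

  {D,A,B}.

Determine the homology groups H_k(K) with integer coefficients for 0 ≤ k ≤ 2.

Take the total order A < B < D on the vertex set. Then K (dimension 2) consists of the simplices:

  0-simplices (3): A, B, D
  1-simplices (3): AB, AD, BD
  2-simplices (1): ABD

Hence C_0 ≅ Z^3, C_1 ≅ Z^3, C_2 ≅ Z^1.

Boundary ∂_1: C_1 → C_0 is given by ∂[p,q] = [q] − [p].
This gives a 3×3 integer matrix of rank 2; reducing to Smith normal form yields diagonal entries (1,1).

∂_2: C_2 → C_1 acts by ∂[p,q,r] = [q,r] − [p,r] + [p,q]. For instance
  ∂ABD = BD − AD + AB.
As a 3×1 matrix over Z this has rank 1, with invariant factors (1).

Computing H_k = (kernel of ∂_k) / (image of ∂_{k+1}):

  H_0: rank C_0 − rank ∂_1 = 3 − 2 = 1, and the invariant factors of ∂_1 are all 1, so H_0 = Z.
  H_1: rank ker ∂_1 − rank ∂_2 = (3 − 2) − 1 = 0, and the invariant factors of ∂_2 are all 1, so H_1 = 0.
  H_2: rank ker ∂_2 − rank ∂_3 = (1 − 1) − 0 = 0, and there is no ∂_3, so H_2 = 0.

(K is a triangulation of the 2-simplex.)

H_0 = Z,  H_1 = 0,  H_2 = 0.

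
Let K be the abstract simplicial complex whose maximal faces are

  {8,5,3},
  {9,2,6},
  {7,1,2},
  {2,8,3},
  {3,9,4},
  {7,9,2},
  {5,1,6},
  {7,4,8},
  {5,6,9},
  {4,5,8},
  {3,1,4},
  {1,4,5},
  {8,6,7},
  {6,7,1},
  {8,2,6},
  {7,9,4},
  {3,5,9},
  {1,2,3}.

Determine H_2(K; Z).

We work with the vertex ordering 1 < 2 < 3 < 4 < 5 < 6 < 7 < 8 < 9. The simplices of K, each written with vertices in increasing order, are:

  0-simplices (9): [1], [2], [3], [4], [5], [6], [7], [8], [9]
  1-simplices (27): (27 of them)
  2-simplices (18): [1,2,3], [1,2,7], [1,3,4], [1,4,5], [1,5,6], [1,6,7], [2,3,8], [2,6,8], [2,6,9], [2,7,9], [3,4,9], [3,5,8], [3,5,9], [4,5,8], [4,7,8], [4,7,9], [5,6,9], [6,7,8]

giving chain groups C_0 ≅ Z^9, C_1 ≅ Z^27, C_2 ≅ Z^18.

The boundary map ∂_1: C_1 → C_0 is given by ∂[p,q] = [q] − [p].
This gives a 9×27 integer matrix of rank 8; reducing to Smith normal form yields diagonal entries (1,1,1,1,1,1,1,1).

The boundary map ∂_2: C_2 → C_1 sends each 2-simplex [p,q,r] to [q,r] − [p,r] + [p,q]. For instance
  ∂[3,4,9] = [4,9] − [3,9] + [3,4],
  ∂[2,6,8] = [6,8] − [2,8] + [2,6].
The 27×18 boundary matrix has rank 18 and Smith normal form diag(1,1,1,1,1,1,1,1,1,1,1,1,1,1,1,1,1,2).

Computing H_k = (kernel of ∂_k) / (image of ∂_{k+1}):

  H_2: rank ker ∂_2 − rank ∂_3 = (18 − 18) − 0 = 0, and there is no ∂_3, so H_2 ≅ 0.

(K is a triangulation of the Klein bottle.)

H_2 = 0.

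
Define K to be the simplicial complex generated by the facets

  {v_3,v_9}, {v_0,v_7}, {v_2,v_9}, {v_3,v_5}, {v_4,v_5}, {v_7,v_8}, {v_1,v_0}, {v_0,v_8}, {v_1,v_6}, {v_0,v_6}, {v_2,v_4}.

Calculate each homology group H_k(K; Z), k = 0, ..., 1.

H_0 ≅ Z^2,  H_1 ≅ Z^3.

Take the total order v_0 < v_1 < v_2 < v_3 < v_4 < v_5 < v_6 < v_7 < v_8 < v_9 on the vertex set. Then K (dimension 1) consists of the simplices:

  0-simplices (10): [v_0], [v_1], [v_2], [v_3], [v_4], [v_5], [v_6], [v_7], [v_8], [v_9]
  1-simplices (11): [v_0,v_1], [v_0,v_6], [v_0,v_7], [v_0,v_8], [v_1,v_6], [v_2,v_4], [v_2,v_9], [v_3,v_5], [v_3,v_9], [v_4,v_5], [v_7,v_8]

giving chain groups C_0 ≅ Z^10, C_1 ≅ Z^11.

The boundary map ∂_1: C_1 → C_0 sends each edge [p,q] (with p < q) to q − p.
The resulting 10×11 matrix has rank 8, and its Smith normal form has invariant factors (1,1,1,1,1,1,1,1).

Now H_k = ker ∂_k / im ∂_{k+1}, so:

  H_0: rank C_0 − rank ∂_1 = 10 − 8 = 2, and the invariant factors of ∂_1 are all 1, so H_0 ≅ Z^2.
  H_1: rank ker ∂_1 − rank ∂_2 = (11 − 8) − 0 = 3, and there is no ∂_2, so H_1 ≅ Z^3.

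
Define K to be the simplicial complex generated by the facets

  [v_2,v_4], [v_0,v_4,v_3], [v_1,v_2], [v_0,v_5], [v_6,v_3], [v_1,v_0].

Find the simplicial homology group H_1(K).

Take the total order v_0 < v_1 < v_2 < v_3 < v_4 < v_5 < v_6 on the vertex set. Then K (dimension 2) consists of the simplices:

  0-simplices (7): [v_0], [v_1], [v_2], [v_3], [v_4], [v_5], [v_6]
  1-simplices (8): [v_0,v_1], [v_0,v_3], [v_0,v_4], [v_0,v_5], [v_1,v_2], [v_2,v_4], [v_3,v_4], [v_3,v_6]
  2-simplices (1): [v_0,v_3,v_4]

so the chain groups are C_0 ≅ Z^7, C_1 ≅ Z^8, C_2 ≅ Z^1.

The boundary map ∂_1: C_1 → C_0 maps an edge to its endpoints' difference, ∂[p,q] = q − p.
The 7×8 boundary matrix has rank 6 and Smith normal form diag(1,1,1,1,1,1).

The boundary map ∂_2: C_2 → C_1 maps a triangle to the signed sum of its edges. For instance
  ∂[v_0,v_3,v_4] = [v_3,v_4] − [v_0,v_4] + [v_0,v_3].
The 8×1 boundary matrix has rank 1 and Smith normal form diag(1).

From H_k ≅ ker(∂_k) / im(∂_{k+1}) we obtain:

  H_1: rank ker ∂_1 − rank ∂_2 = (8 − 6) − 1 = 1, and the invariant factors of ∂_2 are all 1, so H_1 = Z.

H_1 = Z.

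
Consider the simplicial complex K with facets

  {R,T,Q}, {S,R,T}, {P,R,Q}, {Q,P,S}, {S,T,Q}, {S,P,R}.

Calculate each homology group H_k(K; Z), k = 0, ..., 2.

Fix the vertex order P < Q < R < S < T and write every simplex with vertices in increasing order. Then dim K = 2 and the simplices of K are:

  0-simplices (5): P, Q, R, S, T
  1-simplices (9): PQ, PR, PS, QR, QS, QT, RS, RT, ST
  2-simplices (6): PQR, PQS, PRS, QRT, QST, RST

Hence C_0 ≅ Z^5, C_1 ≅ Z^9, C_2 ≅ Z^6.

∂_1: C_1 → C_0 is given by ∂[p,q] = [q] − [p]. For instance
  ∂QR = R − Q.
This gives a 5×9 integer matrix of rank 4; reducing to Smith normal form yields diagonal entries (1,1,1,1).

∂_2: C_2 → C_1 sends each 2-simplex [p,q,r] to [q,r] − [p,r] + [p,q]. For instance
  ∂PRS = RS − PS + PR,
  ∂QRT = RT − QT + QR.
The 9×6 boundary matrix has rank 5 and Smith normal form diag(1,1,1,1,1).

Now H_k = ker ∂_k / im ∂_{k+1}, so:

  H_0: rank C_0 − rank ∂_1 = 5 − 4 = 1, and the invariant factors of ∂_1 are all 1, so H_0 ≅ Z.
  H_1: rank ker ∂_1 − rank ∂_2 = (9 − 4) − 5 = 0, and the invariant factors of ∂_2 are all 1, so H_1 ≅ 0.
  H_2: rank ker ∂_2 − rank ∂_3 = (6 − 5) − 0 = 1, and there is no ∂_3, so H_2 ≅ Z.

As a check, the Euler characteristic is 5 − 9 + 6 = 2, which agrees with 1 − 0 + 1 = 2.

H_0 = Z,  H_1 = 0,  H_2 = Z.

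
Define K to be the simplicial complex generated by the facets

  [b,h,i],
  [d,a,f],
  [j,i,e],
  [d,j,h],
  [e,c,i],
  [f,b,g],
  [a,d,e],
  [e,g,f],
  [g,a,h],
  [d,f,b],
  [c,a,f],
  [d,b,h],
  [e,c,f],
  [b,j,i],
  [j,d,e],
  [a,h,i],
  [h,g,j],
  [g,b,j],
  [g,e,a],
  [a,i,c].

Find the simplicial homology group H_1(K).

H_1 ≅ Z ⊕ Z_2.

Take the total order a < b < c < d < e < f < g < h < i < j on the vertex set. Then K (dimension 2) consists of the simplices:

  0-simplices (10): a, b, c, d, e, f, g, h, i, j
  1-simplices (30): ac, ad, ae, af, ag, ah, ai, bd, bf, bg, bh, bi, bj, ce, cf, ci, de, df, dh, dj, ef, eg, ei, ej, fg, gh, gj, hi, hj, ij
  2-simplices (20): acf, aci, ade, adf, aeg, agh, ahi, bdf, bdh, bfg, bgj, bhi, bij, cef, cei, dej, dhj, efg, eij, ghj

Hence C_0 ≅ Z^10, C_1 ≅ Z^30, C_2 ≅ Z^20.

The boundary map ∂_1: C_1 → C_0 maps an edge to its endpoints' difference, ∂[p,q] = q − p. For instance
  ∂cf = f − c.
The 10×30 boundary matrix has rank 9 and Smith normal form diag(1,1,1,1,1,1,1,1,1).

The boundary map ∂_2: C_2 → C_1 sends each 2-simplex [p,q,r] to [q,r] − [p,r] + [p,q]. For instance
  ∂ahi = hi − ai + ah,
  ∂aci = ci − ai + ac.
The resulting 30×20 matrix has rank 20, and its Smith normal form has invariant factors (1,1,1,1,1,1,1,1,1,1,1,1,1,1,1,1,1,1,1,2).

Computing H_k = (kernel of ∂_k) / (image of ∂_{k+1}):

  H_1: rank ker ∂_1 − rank ∂_2 = (30 − 9) − 20 = 1, and ∂_2 has invariant factor 2 > 1, so H_1 ≅ Z ⊕ Z_2.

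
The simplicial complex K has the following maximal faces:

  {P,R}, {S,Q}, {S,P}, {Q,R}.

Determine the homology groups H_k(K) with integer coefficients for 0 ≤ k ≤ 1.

H_0 = Z,  H_1 = Z.

K has 4 vertices, 4 edges.
rank ∂_0 = 0, rank ∂_1 = 3 ⇒ b_0 = 4 − 0 − 3 = 1; all invariant factors of ∂_1 are 1 so no torsion. So H_0 ≅ Z.
rank ∂_1 = 3, rank ∂_2 = 0 ⇒ b_1 = 4 − 3 − 0 = 1. So H_1 ≅ Z.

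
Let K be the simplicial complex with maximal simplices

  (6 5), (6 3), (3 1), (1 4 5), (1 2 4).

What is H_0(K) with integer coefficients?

H_0 = Z.

K has 6 vertices, 8 edges, 2 triangles.
rank ∂_0 = 0, rank ∂_1 = 5 ⇒ b_0 = 6 − 0 − 5 = 1; all invariant factors of ∂_1 are 1 so no torsion. So H_0 ≅ Z.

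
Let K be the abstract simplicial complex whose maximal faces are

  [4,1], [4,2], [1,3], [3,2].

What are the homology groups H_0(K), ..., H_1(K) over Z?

H_0 = Z,  H_1 = Z.

Order the vertices as 1 < 2 < 3 < 4. Listing each simplex with vertices in this order, K has dimension 1 with simplices:

  0-simplices (4): [1], [2], [3], [4]
  1-simplices (4): [1,3], [1,4], [2,3], [2,4]

so the chain groups are C_0 ≅ Z^4, C_1 ≅ Z^4.

∂_1: C_1 → C_0 maps an edge to its endpoints' difference, ∂[p,q] = q − p. For instance
  ∂[2,4] = [4] − [2].
The 4×4 boundary matrix has rank 3 and Smith normal form diag(1,1,1).

Computing H_k = (kernel of ∂_k) / (image of ∂_{k+1}):

  H_0: rank C_0 − rank ∂_1 = 4 − 3 = 1, and the invariant factors of ∂_1 are all 1, so H_0 ≅ Z.
  H_1: rank ker ∂_1 − rank ∂_2 = (4 − 3) − 0 = 1, and there is no ∂_2, so H_1 ≅ Z.

As a check, the Euler characteristic is 4 − 4 = 0, which agrees with 1 − 1 = 0.
(K is a triangulation of the circle S^1.)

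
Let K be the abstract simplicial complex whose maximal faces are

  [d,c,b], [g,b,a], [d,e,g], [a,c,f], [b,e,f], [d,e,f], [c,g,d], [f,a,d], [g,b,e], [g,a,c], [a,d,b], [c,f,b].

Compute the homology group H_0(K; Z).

Take the total order a < b < c < d < e < f < g on the vertex set. Then K (dimension 2) consists of the simplices:

  0-simplices (7): a, b, c, d, e, f, g
  1-simplices (18): ab, ac, ad, af, ag, bc, bd, be, bf, bg, cd, cf, cg, de, df, dg, ef, eg
  2-simplices (12): abd, abg, acf, acg, adf, bcd, bcf, bef, beg, cdg, def, deg

giving chain groups C_0 ≅ Z^7, C_1 ≅ Z^18, C_2 ≅ Z^12.

The boundary map ∂_1: C_1 → C_0 sends each edge [p,q] (with p < q) to q − p.
This gives a 7×18 integer matrix of rank 6; reducing to Smith normal form yields diagonal entries (1,1,1,1,1,1).

Boundary ∂_2: C_2 → C_1 maps a triangle to the signed sum of its edges. For instance
  ∂abg = bg − ag + ab,
  ∂cdg = dg − cg + cd.
The resulting 18×12 matrix has rank 12, and its Smith normal form has invariant factors (1,1,1,1,1,1,1,1,1,1,1,2).

Now H_k = ker ∂_k / im ∂_{k+1}, so:

  H_0: rank C_0 − rank ∂_1 = 7 − 6 = 1, and the invariant factors of ∂_1 are all 1, so H_0 ≅ Z.

H_0 ≅ Z.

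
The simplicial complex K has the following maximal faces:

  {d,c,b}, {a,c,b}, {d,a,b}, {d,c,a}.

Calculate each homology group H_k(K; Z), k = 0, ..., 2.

Order the vertices as a < b < c < d. Listing each simplex with vertices in this order, K has dimension 2 with simplices:

  0-simplices (4): a, b, c, d
  1-simplices (6): ab, ac, ad, bc, bd, cd
  2-simplices (4): abc, abd, acd, bcd

Hence C_0 ≅ Z^4, C_1 ≅ Z^6, C_2 ≅ Z^4.

Boundary ∂_1: C_1 → C_0 sends each edge [p,q] (with p < q) to q − p. For instance
  ∂cd = d − c.
This gives a 4×6 integer matrix of rank 3; reducing to Smith normal form yields diagonal entries (1,1,1).

Boundary ∂_2: C_2 → C_1 maps a triangle to the signed sum of its edges. For instance
  ∂acd = cd − ad + ac,
  ∂abd = bd − ad + ab.
This gives a 6×4 integer matrix of rank 3; reducing to Smith normal form yields diagonal entries (1,1,1).

Computing H_k = (kernel of ∂_k) / (image of ∂_{k+1}):

  H_0: rank C_0 − rank ∂_1 = 4 − 3 = 1, and the invariant factors of ∂_1 are all 1, so H_0 = Z.
  H_1: rank ker ∂_1 − rank ∂_2 = (6 − 3) − 3 = 0, and the invariant factors of ∂_2 are all 1, so H_1 = 0.
  H_2: rank ker ∂_2 − rank ∂_3 = (4 − 3) − 0 = 1, and there is no ∂_3, so H_2 = Z.

As a check, the Euler characteristic is 4 − 6 + 4 = 2, which agrees with 1 − 0 + 1 = 2.

H_0 ≅ Z,  H_1 = 0,  H_2 ≅ Z.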